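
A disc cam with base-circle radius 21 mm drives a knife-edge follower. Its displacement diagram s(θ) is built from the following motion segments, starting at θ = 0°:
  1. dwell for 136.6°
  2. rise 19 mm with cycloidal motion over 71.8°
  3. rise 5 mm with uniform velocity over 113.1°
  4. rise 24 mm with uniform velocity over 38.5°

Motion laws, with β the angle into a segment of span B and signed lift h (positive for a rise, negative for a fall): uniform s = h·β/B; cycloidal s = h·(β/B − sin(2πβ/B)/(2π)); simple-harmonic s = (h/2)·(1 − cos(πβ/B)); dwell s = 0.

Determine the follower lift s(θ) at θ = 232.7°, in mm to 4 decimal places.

seg 1 [0°–136.6°] dwell: s stays 0.0000
seg 2 [136.6°–208.4°] cycloidal, h=19: full span → s += 19 → s = 19.0000
seg 3 [208.4°–321.5°] uniform, h=5: θ=232.7° here. β=24.3, B=113.1. 5·24.3/113.1 = 1.0743 → s = 20.0743

20.0743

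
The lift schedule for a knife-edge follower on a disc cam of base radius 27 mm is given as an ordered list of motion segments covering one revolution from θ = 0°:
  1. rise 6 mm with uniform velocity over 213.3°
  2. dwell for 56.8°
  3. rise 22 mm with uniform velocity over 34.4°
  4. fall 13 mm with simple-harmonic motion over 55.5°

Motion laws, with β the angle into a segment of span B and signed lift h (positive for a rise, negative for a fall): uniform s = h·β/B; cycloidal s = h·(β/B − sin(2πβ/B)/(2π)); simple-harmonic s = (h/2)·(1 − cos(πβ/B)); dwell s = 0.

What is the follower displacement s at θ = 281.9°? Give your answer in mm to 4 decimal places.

seg 1 [0°–213.3°] uniform, h=6: full span → s += 6 → s = 6.0000
seg 2 [213.3°–270.1°] dwell: s stays 6.0000
seg 3 [270.1°–304.5°] uniform, h=22: θ=281.9° here. β=11.8, B=34.4. 22·11.8/34.4 = 7.5465 → s = 13.5465

13.5465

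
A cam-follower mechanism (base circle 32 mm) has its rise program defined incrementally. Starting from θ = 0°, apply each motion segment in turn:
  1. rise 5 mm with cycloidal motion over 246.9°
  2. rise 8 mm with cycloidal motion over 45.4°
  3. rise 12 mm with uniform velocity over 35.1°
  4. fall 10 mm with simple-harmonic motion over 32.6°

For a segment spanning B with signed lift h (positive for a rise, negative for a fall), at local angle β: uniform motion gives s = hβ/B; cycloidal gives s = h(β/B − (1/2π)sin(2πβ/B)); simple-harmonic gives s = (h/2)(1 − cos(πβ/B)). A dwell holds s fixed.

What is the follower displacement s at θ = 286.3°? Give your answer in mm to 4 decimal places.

seg 1 [0°–246.9°] cycloidal, h=5: full span → s += 5 → s = 5.0000
seg 2 [246.9°–292.3°] cycloidal, h=8: θ=286.3° here. β=39.4, B=45.4. 8·(0.8678 − sin(2π·0.8678)/(2π)) = 7.8826 → s = 12.8826

12.8826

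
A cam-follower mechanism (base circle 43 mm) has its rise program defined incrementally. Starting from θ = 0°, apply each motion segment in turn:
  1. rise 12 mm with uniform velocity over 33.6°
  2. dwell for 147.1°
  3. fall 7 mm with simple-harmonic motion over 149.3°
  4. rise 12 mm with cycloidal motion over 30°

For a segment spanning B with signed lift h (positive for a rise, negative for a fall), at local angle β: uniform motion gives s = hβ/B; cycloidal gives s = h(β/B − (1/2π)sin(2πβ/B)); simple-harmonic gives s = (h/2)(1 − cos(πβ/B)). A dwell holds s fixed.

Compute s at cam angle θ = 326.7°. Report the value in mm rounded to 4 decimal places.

seg 1 [0°–33.6°] uniform, h=12: full span → s += 12 → s = 12.0000
seg 2 [33.6°–180.7°] dwell: s stays 12.0000
seg 3 [180.7°–330°] simple-harmonic, h=-7: θ=326.7° here. β=146, B=149.3. -7/2·(1 − cos(π·0.9779)) = -6.9916 → s = 5.0084

5.0084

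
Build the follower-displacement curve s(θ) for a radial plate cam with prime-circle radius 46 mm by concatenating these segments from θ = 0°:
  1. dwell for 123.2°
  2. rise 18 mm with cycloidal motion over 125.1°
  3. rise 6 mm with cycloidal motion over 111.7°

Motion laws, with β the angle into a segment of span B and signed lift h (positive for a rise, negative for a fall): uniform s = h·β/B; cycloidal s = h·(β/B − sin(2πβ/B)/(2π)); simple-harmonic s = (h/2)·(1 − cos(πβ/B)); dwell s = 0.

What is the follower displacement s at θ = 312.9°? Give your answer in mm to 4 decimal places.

seg 1 [0°–123.2°] dwell: s stays 0.0000
seg 2 [123.2°–248.3°] cycloidal, h=18: full span → s += 18 → s = 18.0000
seg 3 [248.3°–360°] cycloidal, h=6: θ=312.9° here. β=64.6, B=111.7. 6·(0.5783 − sin(2π·0.5783)/(2π)) = 3.9213 → s = 21.9213

21.9213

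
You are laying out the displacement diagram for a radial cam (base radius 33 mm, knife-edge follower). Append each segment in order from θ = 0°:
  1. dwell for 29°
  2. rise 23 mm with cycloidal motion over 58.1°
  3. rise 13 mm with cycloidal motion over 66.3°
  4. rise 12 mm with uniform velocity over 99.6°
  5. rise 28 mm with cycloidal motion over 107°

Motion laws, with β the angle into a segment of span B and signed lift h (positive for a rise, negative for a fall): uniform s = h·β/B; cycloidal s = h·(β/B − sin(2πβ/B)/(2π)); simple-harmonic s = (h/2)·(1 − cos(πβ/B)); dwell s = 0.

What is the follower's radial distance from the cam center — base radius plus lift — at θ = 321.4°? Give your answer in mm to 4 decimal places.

seg 1 [0°–29°] dwell: s stays 0.0000
seg 2 [29°–87.1°] cycloidal, h=23: full span → s += 23 → s = 23.0000
seg 3 [87.1°–153.4°] cycloidal, h=13: full span → s += 13 → s = 36.0000
seg 4 [153.4°–253°] uniform, h=12: full span → s += 12 → s = 48.0000
seg 5 [253°–360°] cycloidal, h=28: θ=321.4° here. β=68.4, B=107. 28·(0.6393 − sin(2π·0.6393)/(2π)) = 21.3194 → s = 69.3194
radial distance = base radius + s = 33 + 69.3194 = 102.3194

102.3194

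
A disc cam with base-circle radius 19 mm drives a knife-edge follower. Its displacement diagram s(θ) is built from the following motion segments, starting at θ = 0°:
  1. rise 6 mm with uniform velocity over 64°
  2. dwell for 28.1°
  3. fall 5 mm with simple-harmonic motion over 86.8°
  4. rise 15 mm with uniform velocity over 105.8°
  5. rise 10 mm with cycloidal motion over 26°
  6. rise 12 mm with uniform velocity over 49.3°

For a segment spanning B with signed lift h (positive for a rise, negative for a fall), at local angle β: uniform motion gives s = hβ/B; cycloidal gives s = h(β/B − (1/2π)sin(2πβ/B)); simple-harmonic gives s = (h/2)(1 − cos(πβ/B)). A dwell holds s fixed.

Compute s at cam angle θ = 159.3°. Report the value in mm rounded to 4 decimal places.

seg 1 [0°–64°] uniform, h=6: full span → s += 6 → s = 6.0000
seg 2 [64°–92.1°] dwell: s stays 6.0000
seg 3 [92.1°–178.9°] simple-harmonic, h=-5: θ=159.3° here. β=67.2, B=86.8. -5/2·(1 − cos(π·0.7742)) = -4.3969 → s = 1.6031

1.6031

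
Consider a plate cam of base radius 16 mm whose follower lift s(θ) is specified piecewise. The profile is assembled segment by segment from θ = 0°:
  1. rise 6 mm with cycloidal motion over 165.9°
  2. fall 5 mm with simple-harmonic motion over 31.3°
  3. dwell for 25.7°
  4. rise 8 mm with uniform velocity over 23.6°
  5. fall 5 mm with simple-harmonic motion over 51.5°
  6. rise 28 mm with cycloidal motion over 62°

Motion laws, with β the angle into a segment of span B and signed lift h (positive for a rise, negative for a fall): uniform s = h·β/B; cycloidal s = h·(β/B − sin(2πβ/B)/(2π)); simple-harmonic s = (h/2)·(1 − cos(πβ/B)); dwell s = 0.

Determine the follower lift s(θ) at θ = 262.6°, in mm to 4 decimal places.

seg 1 [0°–165.9°] cycloidal, h=6: full span → s += 6 → s = 6.0000
seg 2 [165.9°–197.2°] simple-harmonic, h=-5: full span → s += -5 → s = 1.0000
seg 3 [197.2°–222.9°] dwell: s stays 1.0000
seg 4 [222.9°–246.5°] uniform, h=8: full span → s += 8 → s = 9.0000
seg 5 [246.5°–298°] simple-harmonic, h=-5: θ=262.6° here. β=16.1, B=51.5. -5/2·(1 − cos(π·0.3126)) = -1.1119 → s = 7.8881

7.8881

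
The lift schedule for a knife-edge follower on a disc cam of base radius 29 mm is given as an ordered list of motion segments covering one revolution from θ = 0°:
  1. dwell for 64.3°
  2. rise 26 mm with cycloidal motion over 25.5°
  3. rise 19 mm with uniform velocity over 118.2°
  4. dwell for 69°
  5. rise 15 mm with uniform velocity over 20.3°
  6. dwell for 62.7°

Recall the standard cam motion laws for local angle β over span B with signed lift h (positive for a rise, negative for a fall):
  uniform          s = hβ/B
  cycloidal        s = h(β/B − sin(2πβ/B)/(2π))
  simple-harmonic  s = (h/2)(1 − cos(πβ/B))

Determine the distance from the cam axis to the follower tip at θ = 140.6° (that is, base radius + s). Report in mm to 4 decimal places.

seg 1 [0°–64.3°] dwell: s stays 0.0000
seg 2 [64.3°–89.8°] cycloidal, h=26: full span → s += 26 → s = 26.0000
seg 3 [89.8°–208°] uniform, h=19: θ=140.6° here. β=50.8, B=118.2. 19·50.8/118.2 = 8.1658 → s = 34.1658
radial distance = base radius + s = 29 + 34.1658 = 63.1658

63.1658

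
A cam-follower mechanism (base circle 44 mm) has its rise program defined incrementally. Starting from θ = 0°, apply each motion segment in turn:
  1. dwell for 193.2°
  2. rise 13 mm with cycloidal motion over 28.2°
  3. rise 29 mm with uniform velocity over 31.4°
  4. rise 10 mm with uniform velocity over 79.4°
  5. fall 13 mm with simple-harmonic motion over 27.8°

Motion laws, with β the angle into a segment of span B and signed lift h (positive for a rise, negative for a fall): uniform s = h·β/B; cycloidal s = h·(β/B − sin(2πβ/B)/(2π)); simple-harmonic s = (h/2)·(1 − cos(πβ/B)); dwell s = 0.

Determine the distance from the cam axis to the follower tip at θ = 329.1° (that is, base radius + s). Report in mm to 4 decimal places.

seg 1 [0°–193.2°] dwell: s stays 0.0000
seg 2 [193.2°–221.4°] cycloidal, h=13: full span → s += 13 → s = 13.0000
seg 3 [221.4°–252.8°] uniform, h=29: full span → s += 29 → s = 42.0000
seg 4 [252.8°–332.2°] uniform, h=10: θ=329.1° here. β=76.3, B=79.4. 10·76.3/79.4 = 9.6096 → s = 51.6096
radial distance = base radius + s = 44 + 51.6096 = 95.6096

95.6096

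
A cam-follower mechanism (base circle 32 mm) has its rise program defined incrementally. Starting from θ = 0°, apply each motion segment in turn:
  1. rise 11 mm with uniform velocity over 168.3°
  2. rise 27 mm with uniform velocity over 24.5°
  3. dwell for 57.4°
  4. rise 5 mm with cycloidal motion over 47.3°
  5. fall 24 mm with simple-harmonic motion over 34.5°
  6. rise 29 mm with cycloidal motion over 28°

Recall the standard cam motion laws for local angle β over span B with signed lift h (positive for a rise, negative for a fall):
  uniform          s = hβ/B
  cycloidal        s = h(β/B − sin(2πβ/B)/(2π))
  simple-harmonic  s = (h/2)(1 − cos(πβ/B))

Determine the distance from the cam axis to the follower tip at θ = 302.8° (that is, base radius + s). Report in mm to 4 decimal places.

seg 1 [0°–168.3°] uniform, h=11: full span → s += 11 → s = 11.0000
seg 2 [168.3°–192.8°] uniform, h=27: full span → s += 27 → s = 38.0000
seg 3 [192.8°–250.2°] dwell: s stays 38.0000
seg 4 [250.2°–297.5°] cycloidal, h=5: full span → s += 5 → s = 43.0000
seg 5 [297.5°–332°] simple-harmonic, h=-24: θ=302.8° here. β=5.3, B=34.5. -24/2·(1 − cos(π·0.1536)) = -1.3706 → s = 41.6294
radial distance = base radius + s = 32 + 41.6294 = 73.6294

73.6294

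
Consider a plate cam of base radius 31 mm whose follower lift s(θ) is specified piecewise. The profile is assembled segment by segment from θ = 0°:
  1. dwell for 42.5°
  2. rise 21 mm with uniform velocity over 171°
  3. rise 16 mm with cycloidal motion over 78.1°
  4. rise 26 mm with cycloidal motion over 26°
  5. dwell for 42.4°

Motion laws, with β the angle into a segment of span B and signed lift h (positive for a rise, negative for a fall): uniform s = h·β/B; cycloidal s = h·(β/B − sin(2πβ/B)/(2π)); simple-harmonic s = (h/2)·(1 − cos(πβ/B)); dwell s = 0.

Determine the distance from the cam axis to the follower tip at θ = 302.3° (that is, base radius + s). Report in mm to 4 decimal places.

seg 1 [0°–42.5°] dwell: s stays 0.0000
seg 2 [42.5°–213.5°] uniform, h=21: full span → s += 21 → s = 21.0000
seg 3 [213.5°–291.6°] cycloidal, h=16: full span → s += 16 → s = 37.0000
seg 4 [291.6°–317.6°] cycloidal, h=26: θ=302.3° here. β=10.7, B=26. 26·(0.4115 − sin(2π·0.4115)/(2π)) = 8.5166 → s = 45.5166
radial distance = base radius + s = 31 + 45.5166 = 76.5166

76.5166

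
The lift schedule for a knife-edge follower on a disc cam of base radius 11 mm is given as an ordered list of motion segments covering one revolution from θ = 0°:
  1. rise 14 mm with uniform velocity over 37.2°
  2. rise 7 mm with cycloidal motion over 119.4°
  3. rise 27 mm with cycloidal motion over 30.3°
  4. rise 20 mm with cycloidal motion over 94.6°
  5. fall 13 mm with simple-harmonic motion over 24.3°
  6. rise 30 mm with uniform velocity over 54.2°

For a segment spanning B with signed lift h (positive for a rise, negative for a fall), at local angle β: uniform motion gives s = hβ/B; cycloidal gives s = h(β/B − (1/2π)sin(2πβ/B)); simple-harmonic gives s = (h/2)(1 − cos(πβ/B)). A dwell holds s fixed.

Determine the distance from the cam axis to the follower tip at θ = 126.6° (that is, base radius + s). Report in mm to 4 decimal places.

seg 1 [0°–37.2°] uniform, h=14: full span → s += 14 → s = 14.0000
seg 2 [37.2°–156.6°] cycloidal, h=7: θ=126.6° here. β=89.4, B=119.4. 7·(0.7487 − sin(2π·0.7487)/(2π)) = 6.3553 → s = 20.3553
radial distance = base radius + s = 11 + 20.3553 = 31.3553

31.3553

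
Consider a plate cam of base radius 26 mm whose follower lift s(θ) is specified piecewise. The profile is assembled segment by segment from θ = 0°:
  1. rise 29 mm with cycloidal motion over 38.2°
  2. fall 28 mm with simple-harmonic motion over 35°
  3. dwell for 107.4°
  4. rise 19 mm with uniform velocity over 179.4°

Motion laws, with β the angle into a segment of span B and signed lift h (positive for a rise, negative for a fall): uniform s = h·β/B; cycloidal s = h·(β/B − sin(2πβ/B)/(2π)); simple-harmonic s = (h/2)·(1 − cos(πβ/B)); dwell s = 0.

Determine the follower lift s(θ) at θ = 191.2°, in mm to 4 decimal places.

seg 1 [0°–38.2°] cycloidal, h=29: full span → s += 29 → s = 29.0000
seg 2 [38.2°–73.2°] simple-harmonic, h=-28: full span → s += -28 → s = 1.0000
seg 3 [73.2°–180.6°] dwell: s stays 1.0000
seg 4 [180.6°–360°] uniform, h=19: θ=191.2° here. β=10.6, B=179.4. 19·10.6/179.4 = 1.1226 → s = 2.1226

2.1226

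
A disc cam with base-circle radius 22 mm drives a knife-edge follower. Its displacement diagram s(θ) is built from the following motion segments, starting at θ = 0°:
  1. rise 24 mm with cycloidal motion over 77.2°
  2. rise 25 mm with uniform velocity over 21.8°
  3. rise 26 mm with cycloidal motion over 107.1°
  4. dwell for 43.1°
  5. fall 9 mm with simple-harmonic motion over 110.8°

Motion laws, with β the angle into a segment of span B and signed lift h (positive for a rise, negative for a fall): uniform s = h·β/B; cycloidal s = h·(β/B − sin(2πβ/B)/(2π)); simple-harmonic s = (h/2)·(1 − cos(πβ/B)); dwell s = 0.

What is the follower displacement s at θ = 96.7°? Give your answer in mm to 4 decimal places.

seg 1 [0°–77.2°] cycloidal, h=24: full span → s += 24 → s = 24.0000
seg 2 [77.2°–99°] uniform, h=25: θ=96.7° here. β=19.5, B=21.8. 25·19.5/21.8 = 22.3624 → s = 46.3624

46.3624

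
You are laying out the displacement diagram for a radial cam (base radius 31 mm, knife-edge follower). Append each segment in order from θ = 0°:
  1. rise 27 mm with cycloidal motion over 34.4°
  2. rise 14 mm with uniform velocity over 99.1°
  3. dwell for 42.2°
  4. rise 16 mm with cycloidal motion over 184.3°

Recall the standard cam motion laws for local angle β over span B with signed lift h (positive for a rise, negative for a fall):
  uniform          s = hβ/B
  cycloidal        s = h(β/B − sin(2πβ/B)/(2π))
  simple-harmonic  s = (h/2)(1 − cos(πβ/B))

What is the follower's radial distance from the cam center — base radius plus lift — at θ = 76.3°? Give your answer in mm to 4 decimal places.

seg 1 [0°–34.4°] cycloidal, h=27: full span → s += 27 → s = 27.0000
seg 2 [34.4°–133.5°] uniform, h=14: θ=76.3° here. β=41.9, B=99.1. 14·41.9/99.1 = 5.9193 → s = 32.9193
radial distance = base radius + s = 31 + 32.9193 = 63.9193

63.9193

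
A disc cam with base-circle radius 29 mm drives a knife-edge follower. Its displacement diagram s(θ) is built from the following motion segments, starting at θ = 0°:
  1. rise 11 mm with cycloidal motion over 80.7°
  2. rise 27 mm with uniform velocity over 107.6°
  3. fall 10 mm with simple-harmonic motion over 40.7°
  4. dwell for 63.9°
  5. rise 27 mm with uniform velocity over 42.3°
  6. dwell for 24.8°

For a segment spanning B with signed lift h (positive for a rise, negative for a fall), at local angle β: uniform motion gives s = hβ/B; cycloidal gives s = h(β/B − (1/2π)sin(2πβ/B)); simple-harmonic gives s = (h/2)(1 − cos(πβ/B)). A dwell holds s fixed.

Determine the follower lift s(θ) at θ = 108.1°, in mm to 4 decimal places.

seg 1 [0°–80.7°] cycloidal, h=11: full span → s += 11 → s = 11.0000
seg 2 [80.7°–188.3°] uniform, h=27: θ=108.1° here. β=27.4, B=107.6. 27·27.4/107.6 = 6.8755 → s = 17.8755

17.8755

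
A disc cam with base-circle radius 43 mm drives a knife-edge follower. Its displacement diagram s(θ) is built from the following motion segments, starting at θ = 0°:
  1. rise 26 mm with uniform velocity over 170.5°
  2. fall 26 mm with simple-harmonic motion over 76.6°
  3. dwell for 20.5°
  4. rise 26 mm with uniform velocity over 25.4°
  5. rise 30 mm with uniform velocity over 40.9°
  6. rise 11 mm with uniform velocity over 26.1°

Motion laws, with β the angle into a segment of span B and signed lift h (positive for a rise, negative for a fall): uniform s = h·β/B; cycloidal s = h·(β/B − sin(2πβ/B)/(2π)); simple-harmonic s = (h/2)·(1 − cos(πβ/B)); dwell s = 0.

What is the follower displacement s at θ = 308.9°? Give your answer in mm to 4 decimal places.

seg 1 [0°–170.5°] uniform, h=26: full span → s += 26 → s = 26.0000
seg 2 [170.5°–247.1°] simple-harmonic, h=-26: full span → s += -26 → s = 0.0000
seg 3 [247.1°–267.6°] dwell: s stays 0.0000
seg 4 [267.6°–293°] uniform, h=26: full span → s += 26 → s = 26.0000
seg 5 [293°–333.9°] uniform, h=30: θ=308.9° here. β=15.9, B=40.9. 30·15.9/40.9 = 11.6626 → s = 37.6626

37.6626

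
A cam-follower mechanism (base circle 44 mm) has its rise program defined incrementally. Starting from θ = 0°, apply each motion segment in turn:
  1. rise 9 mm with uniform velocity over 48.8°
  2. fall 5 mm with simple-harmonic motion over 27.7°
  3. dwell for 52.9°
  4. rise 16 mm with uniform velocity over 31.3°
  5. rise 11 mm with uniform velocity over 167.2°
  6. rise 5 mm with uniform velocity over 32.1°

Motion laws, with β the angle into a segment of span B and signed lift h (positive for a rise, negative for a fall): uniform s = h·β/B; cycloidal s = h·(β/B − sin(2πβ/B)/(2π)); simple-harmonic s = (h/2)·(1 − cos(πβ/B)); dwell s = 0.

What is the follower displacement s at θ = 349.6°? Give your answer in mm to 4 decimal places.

seg 1 [0°–48.8°] uniform, h=9: full span → s += 9 → s = 9.0000
seg 2 [48.8°–76.5°] simple-harmonic, h=-5: full span → s += -5 → s = 4.0000
seg 3 [76.5°–129.4°] dwell: s stays 4.0000
seg 4 [129.4°–160.7°] uniform, h=16: full span → s += 16 → s = 20.0000
seg 5 [160.7°–327.9°] uniform, h=11: full span → s += 11 → s = 31.0000
seg 6 [327.9°–360°] uniform, h=5: θ=349.6° here. β=21.7, B=32.1. 5·21.7/32.1 = 3.3801 → s = 34.3801

34.3801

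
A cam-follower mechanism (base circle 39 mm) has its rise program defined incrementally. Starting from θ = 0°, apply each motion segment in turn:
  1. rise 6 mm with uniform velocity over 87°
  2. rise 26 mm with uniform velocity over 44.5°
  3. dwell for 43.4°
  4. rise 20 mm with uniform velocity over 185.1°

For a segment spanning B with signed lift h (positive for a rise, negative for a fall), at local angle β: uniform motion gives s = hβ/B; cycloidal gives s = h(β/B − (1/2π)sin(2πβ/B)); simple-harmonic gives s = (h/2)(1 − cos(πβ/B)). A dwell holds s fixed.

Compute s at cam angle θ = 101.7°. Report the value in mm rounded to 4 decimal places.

seg 1 [0°–87°] uniform, h=6: full span → s += 6 → s = 6.0000
seg 2 [87°–131.5°] uniform, h=26: θ=101.7° here. β=14.7, B=44.5. 26·14.7/44.5 = 8.5888 → s = 14.5888

14.5888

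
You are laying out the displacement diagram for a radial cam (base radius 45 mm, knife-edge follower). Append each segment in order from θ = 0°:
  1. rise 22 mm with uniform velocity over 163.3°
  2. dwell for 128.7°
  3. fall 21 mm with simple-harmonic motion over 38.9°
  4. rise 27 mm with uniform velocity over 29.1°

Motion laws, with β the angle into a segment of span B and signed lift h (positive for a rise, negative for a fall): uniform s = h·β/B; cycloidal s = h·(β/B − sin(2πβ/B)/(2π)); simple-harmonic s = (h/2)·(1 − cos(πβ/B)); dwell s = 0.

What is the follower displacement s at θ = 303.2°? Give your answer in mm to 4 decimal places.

seg 1 [0°–163.3°] uniform, h=22: full span → s += 22 → s = 22.0000
seg 2 [163.3°–292°] dwell: s stays 22.0000
seg 3 [292°–330.9°] simple-harmonic, h=-21: θ=303.2° here. β=11.2, B=38.9. -21/2·(1 − cos(π·0.2879)) = -4.0103 → s = 17.9897

17.9897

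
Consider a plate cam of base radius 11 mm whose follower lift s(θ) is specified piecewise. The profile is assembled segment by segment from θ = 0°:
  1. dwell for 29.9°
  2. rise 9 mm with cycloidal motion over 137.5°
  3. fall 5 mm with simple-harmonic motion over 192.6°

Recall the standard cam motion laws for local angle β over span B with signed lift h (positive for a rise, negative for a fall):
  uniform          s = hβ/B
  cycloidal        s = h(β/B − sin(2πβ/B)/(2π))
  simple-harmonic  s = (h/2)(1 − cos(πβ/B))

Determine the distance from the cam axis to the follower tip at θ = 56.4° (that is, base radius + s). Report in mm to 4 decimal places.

seg 1 [0°–29.9°] dwell: s stays 0.0000
seg 2 [29.9°–167.4°] cycloidal, h=9: θ=56.4° here. β=26.5, B=137.5. 9·(0.1927 − sin(2π·0.1927)/(2π)) = 0.3939 → s = 0.3939
radial distance = base radius + s = 11 + 0.3939 = 11.3939

11.3939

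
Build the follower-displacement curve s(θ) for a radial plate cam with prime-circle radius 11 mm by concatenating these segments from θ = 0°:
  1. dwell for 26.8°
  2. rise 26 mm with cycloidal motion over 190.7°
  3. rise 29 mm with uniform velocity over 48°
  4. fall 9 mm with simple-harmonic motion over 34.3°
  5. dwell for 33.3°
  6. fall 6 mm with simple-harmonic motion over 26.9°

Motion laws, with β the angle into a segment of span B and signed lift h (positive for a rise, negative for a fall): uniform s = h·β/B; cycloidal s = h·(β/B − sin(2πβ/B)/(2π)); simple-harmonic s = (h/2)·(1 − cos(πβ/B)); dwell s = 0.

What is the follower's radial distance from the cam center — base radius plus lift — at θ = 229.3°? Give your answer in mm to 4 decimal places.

seg 1 [0°–26.8°] dwell: s stays 0.0000
seg 2 [26.8°–217.5°] cycloidal, h=26: full span → s += 26 → s = 26.0000
seg 3 [217.5°–265.5°] uniform, h=29: θ=229.3° here. β=11.8, B=48. 29·11.8/48 = 7.1292 → s = 33.1292
radial distance = base radius + s = 11 + 33.1292 = 44.1292

44.1292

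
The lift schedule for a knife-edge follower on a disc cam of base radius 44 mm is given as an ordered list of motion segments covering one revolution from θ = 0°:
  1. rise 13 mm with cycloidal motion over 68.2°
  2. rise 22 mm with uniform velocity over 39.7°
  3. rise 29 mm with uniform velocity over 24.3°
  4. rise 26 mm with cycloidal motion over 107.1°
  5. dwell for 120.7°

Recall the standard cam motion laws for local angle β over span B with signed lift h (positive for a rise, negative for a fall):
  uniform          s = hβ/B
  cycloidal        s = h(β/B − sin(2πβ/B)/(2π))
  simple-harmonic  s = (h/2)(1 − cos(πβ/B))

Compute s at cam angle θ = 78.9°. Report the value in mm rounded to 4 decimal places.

seg 1 [0°–68.2°] cycloidal, h=13: full span → s += 13 → s = 13.0000
seg 2 [68.2°–107.9°] uniform, h=22: θ=78.9° here. β=10.7, B=39.7. 22·10.7/39.7 = 5.9295 → s = 18.9295

18.9295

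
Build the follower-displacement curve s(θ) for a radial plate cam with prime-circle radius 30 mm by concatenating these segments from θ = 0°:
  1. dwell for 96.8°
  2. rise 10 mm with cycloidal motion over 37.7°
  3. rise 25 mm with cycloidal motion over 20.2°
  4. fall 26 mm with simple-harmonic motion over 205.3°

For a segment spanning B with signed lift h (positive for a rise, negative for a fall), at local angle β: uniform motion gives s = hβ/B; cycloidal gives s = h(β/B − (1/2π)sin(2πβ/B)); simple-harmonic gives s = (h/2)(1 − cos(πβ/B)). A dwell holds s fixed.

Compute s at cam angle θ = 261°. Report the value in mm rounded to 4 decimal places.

seg 1 [0°–96.8°] dwell: s stays 0.0000
seg 2 [96.8°–134.5°] cycloidal, h=10: full span → s += 10 → s = 10.0000
seg 3 [134.5°–154.7°] cycloidal, h=25: full span → s += 25 → s = 35.0000
seg 4 [154.7°–360°] simple-harmonic, h=-26: θ=261° here. β=106.3, B=205.3. -26/2·(1 − cos(π·0.5178)) = -13.7257 → s = 21.2743

21.2743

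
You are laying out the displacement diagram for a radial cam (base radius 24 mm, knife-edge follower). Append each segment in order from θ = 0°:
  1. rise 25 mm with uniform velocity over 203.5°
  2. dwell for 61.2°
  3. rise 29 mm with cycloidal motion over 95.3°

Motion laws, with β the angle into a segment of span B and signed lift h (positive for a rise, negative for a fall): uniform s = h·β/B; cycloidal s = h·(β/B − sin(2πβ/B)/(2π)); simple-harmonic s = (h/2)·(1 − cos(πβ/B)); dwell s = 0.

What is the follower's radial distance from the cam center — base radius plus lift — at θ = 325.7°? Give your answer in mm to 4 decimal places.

seg 1 [0°–203.5°] uniform, h=25: full span → s += 25 → s = 25.0000
seg 2 [203.5°–264.7°] dwell: s stays 25.0000
seg 3 [264.7°–360°] cycloidal, h=29: θ=325.7° here. β=61, B=95.3. 29·(0.6401 − sin(2π·0.6401)/(2π)) = 22.1203 → s = 47.1203
radial distance = base radius + s = 24 + 47.1203 = 71.1203

71.1203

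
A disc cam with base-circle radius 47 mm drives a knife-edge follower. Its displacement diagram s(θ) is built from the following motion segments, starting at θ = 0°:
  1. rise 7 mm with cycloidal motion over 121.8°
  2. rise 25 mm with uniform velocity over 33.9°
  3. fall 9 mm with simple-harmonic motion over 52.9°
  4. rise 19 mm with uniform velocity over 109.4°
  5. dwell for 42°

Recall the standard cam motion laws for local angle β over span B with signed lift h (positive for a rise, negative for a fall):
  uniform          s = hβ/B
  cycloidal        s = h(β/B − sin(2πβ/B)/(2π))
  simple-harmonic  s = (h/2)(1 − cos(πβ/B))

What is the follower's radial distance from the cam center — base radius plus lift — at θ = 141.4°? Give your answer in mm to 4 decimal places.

seg 1 [0°–121.8°] cycloidal, h=7: full span → s += 7 → s = 7.0000
seg 2 [121.8°–155.7°] uniform, h=25: θ=141.4° here. β=19.6, B=33.9. 25·19.6/33.9 = 14.4543 → s = 21.4543
radial distance = base radius + s = 47 + 21.4543 = 68.4543

68.4543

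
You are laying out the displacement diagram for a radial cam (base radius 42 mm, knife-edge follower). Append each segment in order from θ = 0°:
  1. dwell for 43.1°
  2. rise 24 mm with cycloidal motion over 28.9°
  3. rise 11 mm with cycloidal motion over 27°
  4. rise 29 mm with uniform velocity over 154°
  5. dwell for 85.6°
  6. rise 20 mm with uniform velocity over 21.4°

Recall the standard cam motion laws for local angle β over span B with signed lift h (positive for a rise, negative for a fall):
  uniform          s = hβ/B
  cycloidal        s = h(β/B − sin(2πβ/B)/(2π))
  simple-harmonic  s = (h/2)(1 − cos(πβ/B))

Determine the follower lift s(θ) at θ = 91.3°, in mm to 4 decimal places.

seg 1 [0°–43.1°] dwell: s stays 0.0000
seg 2 [43.1°–72°] cycloidal, h=24: full span → s += 24 → s = 24.0000
seg 3 [72°–99°] cycloidal, h=11: θ=91.3° here. β=19.3, B=27. 11·(0.7148 − sin(2π·0.7148)/(2π)) = 9.5711 → s = 33.5711

33.5711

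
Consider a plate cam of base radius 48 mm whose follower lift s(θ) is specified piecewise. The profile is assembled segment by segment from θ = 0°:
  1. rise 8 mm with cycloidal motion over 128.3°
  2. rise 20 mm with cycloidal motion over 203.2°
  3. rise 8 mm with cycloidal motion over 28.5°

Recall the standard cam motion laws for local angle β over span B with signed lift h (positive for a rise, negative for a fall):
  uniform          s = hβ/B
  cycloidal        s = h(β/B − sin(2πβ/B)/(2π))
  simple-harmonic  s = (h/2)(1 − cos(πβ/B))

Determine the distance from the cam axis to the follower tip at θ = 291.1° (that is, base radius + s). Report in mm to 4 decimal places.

seg 1 [0°–128.3°] cycloidal, h=8: full span → s += 8 → s = 8.0000
seg 2 [128.3°–331.5°] cycloidal, h=20: θ=291.1° here. β=162.8, B=203.2. 20·(0.8012 − sin(2π·0.8012)/(2π)) = 19.0435 → s = 27.0435
radial distance = base radius + s = 48 + 27.0435 = 75.0435

75.0435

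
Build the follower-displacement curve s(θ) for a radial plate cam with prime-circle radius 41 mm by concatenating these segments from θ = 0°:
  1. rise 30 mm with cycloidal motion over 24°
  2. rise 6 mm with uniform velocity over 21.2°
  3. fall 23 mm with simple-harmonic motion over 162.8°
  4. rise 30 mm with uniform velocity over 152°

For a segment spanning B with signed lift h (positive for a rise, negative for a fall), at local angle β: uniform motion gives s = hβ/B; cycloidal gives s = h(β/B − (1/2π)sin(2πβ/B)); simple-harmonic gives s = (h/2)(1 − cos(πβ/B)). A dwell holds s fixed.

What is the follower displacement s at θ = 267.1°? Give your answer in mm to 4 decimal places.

seg 1 [0°–24°] cycloidal, h=30: full span → s += 30 → s = 30.0000
seg 2 [24°–45.2°] uniform, h=6: full span → s += 6 → s = 36.0000
seg 3 [45.2°–208°] simple-harmonic, h=-23: full span → s += -23 → s = 13.0000
seg 4 [208°–360°] uniform, h=30: θ=267.1° here. β=59.1, B=152. 30·59.1/152 = 11.6645 → s = 24.6645

24.6645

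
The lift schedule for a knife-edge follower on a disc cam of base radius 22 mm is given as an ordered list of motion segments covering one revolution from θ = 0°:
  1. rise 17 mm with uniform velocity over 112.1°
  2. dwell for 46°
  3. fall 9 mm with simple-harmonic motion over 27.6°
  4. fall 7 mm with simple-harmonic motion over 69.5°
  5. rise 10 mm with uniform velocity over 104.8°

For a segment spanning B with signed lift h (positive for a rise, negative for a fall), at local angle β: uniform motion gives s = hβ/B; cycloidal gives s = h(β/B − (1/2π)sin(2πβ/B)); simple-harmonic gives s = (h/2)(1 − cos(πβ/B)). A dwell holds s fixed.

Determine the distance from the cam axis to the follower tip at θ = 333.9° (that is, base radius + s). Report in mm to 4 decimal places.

seg 1 [0°–112.1°] uniform, h=17: full span → s += 17 → s = 17.0000
seg 2 [112.1°–158.1°] dwell: s stays 17.0000
seg 3 [158.1°–185.7°] simple-harmonic, h=-9: full span → s += -9 → s = 8.0000
seg 4 [185.7°–255.2°] simple-harmonic, h=-7: full span → s += -7 → s = 1.0000
seg 5 [255.2°–360°] uniform, h=10: θ=333.9° here. β=78.7, B=104.8. 10·78.7/104.8 = 7.5095 → s = 8.5095
radial distance = base radius + s = 22 + 8.5095 = 30.5095

30.5095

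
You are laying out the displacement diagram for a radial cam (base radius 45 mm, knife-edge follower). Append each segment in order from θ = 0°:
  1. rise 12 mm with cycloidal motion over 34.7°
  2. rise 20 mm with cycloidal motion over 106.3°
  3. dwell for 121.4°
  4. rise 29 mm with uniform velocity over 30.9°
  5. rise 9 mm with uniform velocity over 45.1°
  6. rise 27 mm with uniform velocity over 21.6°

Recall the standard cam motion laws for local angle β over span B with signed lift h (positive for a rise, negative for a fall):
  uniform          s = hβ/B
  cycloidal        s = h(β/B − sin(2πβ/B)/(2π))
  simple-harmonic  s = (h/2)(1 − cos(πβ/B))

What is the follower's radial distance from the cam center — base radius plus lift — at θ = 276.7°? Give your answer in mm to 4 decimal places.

seg 1 [0°–34.7°] cycloidal, h=12: full span → s += 12 → s = 12.0000
seg 2 [34.7°–141°] cycloidal, h=20: full span → s += 20 → s = 32.0000
seg 3 [141°–262.4°] dwell: s stays 32.0000
seg 4 [262.4°–293.3°] uniform, h=29: θ=276.7° here. β=14.3, B=30.9. 29·14.3/30.9 = 13.4207 → s = 45.4207
radial distance = base radius + s = 45 + 45.4207 = 90.4207

90.4207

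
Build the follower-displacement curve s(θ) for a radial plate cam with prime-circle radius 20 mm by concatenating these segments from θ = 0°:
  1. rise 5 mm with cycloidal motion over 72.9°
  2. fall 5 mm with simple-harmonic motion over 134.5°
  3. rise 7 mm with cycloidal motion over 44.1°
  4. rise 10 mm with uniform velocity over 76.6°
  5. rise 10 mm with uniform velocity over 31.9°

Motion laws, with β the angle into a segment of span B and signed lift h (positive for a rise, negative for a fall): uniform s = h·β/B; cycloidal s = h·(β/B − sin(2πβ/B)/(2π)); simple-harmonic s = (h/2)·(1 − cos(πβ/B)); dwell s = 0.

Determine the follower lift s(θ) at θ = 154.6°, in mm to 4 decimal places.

seg 1 [0°–72.9°] cycloidal, h=5: full span → s += 5 → s = 5.0000
seg 2 [72.9°–207.4°] simple-harmonic, h=-5: θ=154.6° here. β=81.7, B=134.5. -5/2·(1 − cos(π·0.6074)) = -3.3279 → s = 1.6721

1.6721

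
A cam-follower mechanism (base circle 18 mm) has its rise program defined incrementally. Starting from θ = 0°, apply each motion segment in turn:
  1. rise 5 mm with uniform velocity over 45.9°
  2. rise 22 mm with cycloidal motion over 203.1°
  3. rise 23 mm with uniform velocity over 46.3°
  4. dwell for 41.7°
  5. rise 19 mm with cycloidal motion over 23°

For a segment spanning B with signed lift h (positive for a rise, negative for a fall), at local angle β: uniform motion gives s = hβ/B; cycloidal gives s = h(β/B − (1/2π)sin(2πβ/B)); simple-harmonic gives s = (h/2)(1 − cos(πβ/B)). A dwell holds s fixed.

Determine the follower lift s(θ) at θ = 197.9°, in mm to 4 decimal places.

seg 1 [0°–45.9°] uniform, h=5: full span → s += 5 → s = 5.0000
seg 2 [45.9°–249°] cycloidal, h=22: θ=197.9° here. β=152, B=203.1. 22·(0.7484 − sin(2π·0.7484)/(2π)) = 19.9660 → s = 24.9660

24.9660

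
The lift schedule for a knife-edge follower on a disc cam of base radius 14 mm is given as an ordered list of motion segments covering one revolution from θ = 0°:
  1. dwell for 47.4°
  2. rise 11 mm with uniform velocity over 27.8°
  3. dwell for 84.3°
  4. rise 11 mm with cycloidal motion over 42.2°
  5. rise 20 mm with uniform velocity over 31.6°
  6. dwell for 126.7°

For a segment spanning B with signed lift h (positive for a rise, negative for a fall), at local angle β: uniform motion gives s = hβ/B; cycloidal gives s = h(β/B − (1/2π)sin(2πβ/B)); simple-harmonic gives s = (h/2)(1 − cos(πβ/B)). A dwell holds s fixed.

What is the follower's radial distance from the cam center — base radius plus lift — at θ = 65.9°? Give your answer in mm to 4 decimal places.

seg 1 [0°–47.4°] dwell: s stays 0.0000
seg 2 [47.4°–75.2°] uniform, h=11: θ=65.9° here. β=18.5, B=27.8. 11·18.5/27.8 = 7.3201 → s = 7.3201
radial distance = base radius + s = 14 + 7.3201 = 21.3201

21.3201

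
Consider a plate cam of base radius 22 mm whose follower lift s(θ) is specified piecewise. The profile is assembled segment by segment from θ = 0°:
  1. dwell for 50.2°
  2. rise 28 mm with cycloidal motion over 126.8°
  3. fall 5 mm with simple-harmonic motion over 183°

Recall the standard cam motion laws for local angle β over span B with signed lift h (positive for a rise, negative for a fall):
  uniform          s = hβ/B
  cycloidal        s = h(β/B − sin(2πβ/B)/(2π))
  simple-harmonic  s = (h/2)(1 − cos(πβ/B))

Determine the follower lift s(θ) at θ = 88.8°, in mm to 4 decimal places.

seg 1 [0°–50.2°] dwell: s stays 0.0000
seg 2 [50.2°–177°] cycloidal, h=28: θ=88.8° here. β=38.6, B=126.8. 28·(0.3044 − sin(2π·0.3044)/(2π)) = 4.3253 → s = 4.3253

4.3253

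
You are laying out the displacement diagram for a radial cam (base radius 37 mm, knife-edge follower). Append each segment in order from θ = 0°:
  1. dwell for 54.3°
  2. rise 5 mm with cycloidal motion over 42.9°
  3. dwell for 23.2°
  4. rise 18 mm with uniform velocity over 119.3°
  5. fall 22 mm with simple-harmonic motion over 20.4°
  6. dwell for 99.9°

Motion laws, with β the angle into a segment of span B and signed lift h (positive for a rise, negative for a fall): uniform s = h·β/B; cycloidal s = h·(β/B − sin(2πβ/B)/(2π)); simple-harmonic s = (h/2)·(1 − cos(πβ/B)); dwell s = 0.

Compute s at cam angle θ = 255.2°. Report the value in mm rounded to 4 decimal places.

seg 1 [0°–54.3°] dwell: s stays 0.0000
seg 2 [54.3°–97.2°] cycloidal, h=5: full span → s += 5 → s = 5.0000
seg 3 [97.2°–120.4°] dwell: s stays 5.0000
seg 4 [120.4°–239.7°] uniform, h=18: full span → s += 18 → s = 23.0000
seg 5 [239.7°–260.1°] simple-harmonic, h=-22: θ=255.2° here. β=15.5, B=20.4. -22/2·(1 − cos(π·0.7598)) = -19.0140 → s = 3.9860

3.9860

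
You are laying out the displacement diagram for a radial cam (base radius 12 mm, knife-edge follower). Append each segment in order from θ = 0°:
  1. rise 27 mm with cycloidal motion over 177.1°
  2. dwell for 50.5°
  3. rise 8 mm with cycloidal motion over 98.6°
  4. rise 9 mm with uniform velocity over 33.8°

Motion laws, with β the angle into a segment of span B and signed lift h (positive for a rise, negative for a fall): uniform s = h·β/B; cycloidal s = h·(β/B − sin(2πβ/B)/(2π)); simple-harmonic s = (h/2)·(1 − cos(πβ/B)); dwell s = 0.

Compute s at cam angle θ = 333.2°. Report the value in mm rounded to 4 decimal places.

seg 1 [0°–177.1°] cycloidal, h=27: full span → s += 27 → s = 27.0000
seg 2 [177.1°–227.6°] dwell: s stays 27.0000
seg 3 [227.6°–326.2°] cycloidal, h=8: full span → s += 8 → s = 35.0000
seg 4 [326.2°–360°] uniform, h=9: θ=333.2° here. β=7, B=33.8. 9·7/33.8 = 1.8639 → s = 36.8639

36.8639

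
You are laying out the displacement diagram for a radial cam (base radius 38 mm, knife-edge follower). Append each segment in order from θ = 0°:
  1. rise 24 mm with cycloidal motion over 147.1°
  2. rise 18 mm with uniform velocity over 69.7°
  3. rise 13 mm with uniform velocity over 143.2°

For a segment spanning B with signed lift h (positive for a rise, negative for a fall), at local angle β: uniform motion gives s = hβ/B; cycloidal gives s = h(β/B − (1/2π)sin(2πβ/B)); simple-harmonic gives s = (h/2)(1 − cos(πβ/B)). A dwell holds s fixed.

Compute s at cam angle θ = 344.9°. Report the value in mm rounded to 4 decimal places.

seg 1 [0°–147.1°] cycloidal, h=24: full span → s += 24 → s = 24.0000
seg 2 [147.1°–216.8°] uniform, h=18: full span → s += 18 → s = 42.0000
seg 3 [216.8°–360°] uniform, h=13: θ=344.9° here. β=128.1, B=143.2. 13·128.1/143.2 = 11.6292 → s = 53.6292

53.6292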